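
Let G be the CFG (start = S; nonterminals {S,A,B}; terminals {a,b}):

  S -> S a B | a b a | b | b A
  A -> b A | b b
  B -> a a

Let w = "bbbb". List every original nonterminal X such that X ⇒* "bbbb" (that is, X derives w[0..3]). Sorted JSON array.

Convert to CNF:
  S -> S X2 | T0 A | T1 X3 | b
  A -> T0 A | T0 T0
  B -> T1 T1
  T0 -> b
  T1 -> a
  X2 -> T1 B
  X3 -> T0 T1

Fill CYK table bottom-up — only the sub-triangle for w[0..3]:
  T[0,0] 'b' = {S,T0}  orig:{S}
  T[1,1] 'b' = {S,T0}  orig:{S}
  T[2,2] 'b' = {S,T0}  orig:{S}
  T[3,3] 'b' = {S,T0}  orig:{S}
  T[0,1] 'bb' = {A}
  T[1,2] 'bb' = {A}
  T[2,3] 'bb' = {A}
  T[0,2] 'bbb' = {A,S}
  T[1,3] 'bbb' = {A,S}
  T[0,3] 'bbbb' = {A,S}

Original NTs in T[0,3] deriving "bbbb": ["A", "S"]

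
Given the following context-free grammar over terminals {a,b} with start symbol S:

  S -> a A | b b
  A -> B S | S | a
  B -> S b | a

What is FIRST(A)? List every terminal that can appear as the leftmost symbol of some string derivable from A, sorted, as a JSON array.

FIRST iteration:
round 1:
  A via A→a: +{a}
  B via B→a: +{a}
  S via S→a A: +{a}
  S via S→b b: +{b}
  FIRST[S]={a,b}  FIRST[A]={a}  FIRST[B]={a}
round 2:
  A via A→S: +{b}
  B via B→S b: +{b}
  FIRST[S]={a,b}  FIRST[A]={a,b}  FIRST[B]={a,b}
round 3: (stable)
  FIRST[S]={a,b}  FIRST[A]={a,b}  FIRST[B]={a,b}

FIRST(A) = ["a", "b"]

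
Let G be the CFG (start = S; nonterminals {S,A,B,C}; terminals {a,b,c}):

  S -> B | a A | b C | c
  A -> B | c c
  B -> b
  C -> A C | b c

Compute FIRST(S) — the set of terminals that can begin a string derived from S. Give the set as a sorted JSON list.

FIRST sets, iterate to fixpoint:
pass 1:
  A via A→c c: +{c}
  B via B→b: +{b}
  C via C→A C: +{c}
  C via C→b c: +{b}
  S via S→B: +{b}
  S via S→a A: +{a}
  S via S→c: +{c}
  S: {a,b,c}  A: {c}  B: {b}  C: {b,c}
pass 2:
  A via A→B: +{b}
  S: {a,b,c}  A: {b,c}  B: {b}  C: {b,c}
pass 3: (stable)
  S: {a,b,c}  A: {b,c}  B: {b}  C: {b,c}

FIRST(S) = ["a", "b", "c"]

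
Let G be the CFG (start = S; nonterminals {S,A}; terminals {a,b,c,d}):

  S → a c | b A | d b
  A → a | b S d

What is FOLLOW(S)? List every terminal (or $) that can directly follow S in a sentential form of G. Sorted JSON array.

FIRST sets, iterate to fixpoint:
iter 1:
  A via A→a: +{a}
  A via A→b S d: +{b}
  S via S→a c: +{a}
  S via S→b A: +{b}
  S via S→d b: +{d}
  S: {a,b,d}  A: {a,b}
iter 2: — fixpoint
  S: {a,b,d}  A: {a,b}

Compute FOLLOW by fixpoint:
initialize: $ ∈ FOLLOW(S)
iter 1:
  A→b S d: FOLLOW(S) ⊇ FIRST(d) = {d}; new: +{d}
  S→b A: FOLLOW(A) ⊇ FOLLOW(S) ⊇ {$,d}; new: +{$,d}
  FOLLOW(S)={$,d}  FOLLOW(A)={$,d}
iter 2: — fixpoint
  FOLLOW(S)={$,d}  FOLLOW(A)={$,d}

FOLLOW(S) = ["$", "d"]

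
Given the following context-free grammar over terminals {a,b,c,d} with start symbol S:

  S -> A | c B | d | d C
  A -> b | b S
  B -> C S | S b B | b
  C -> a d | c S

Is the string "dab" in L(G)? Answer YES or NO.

Convert to CNF:
  S -> T0 S | T2 C | T3 B | b | d
  A -> T0 S | b
  B -> C S | S X4 | b
  C -> T1 T2 | T3 S
  T0 -> b
  T1 -> a
  T2 -> d
  T3 -> c
  X4 -> T0 B

CYK table (by increasing span):
  cell(0,0) d: {S,T2}  orig:{S}
  cell(1,1) a: {T1}  orig:{}
  cell(2,2) b: {A,B,S,T0}  orig:{A,B,S}
  cell(0,1) da: ∅
  cell(1,2) ab: ∅
  cell(0,2) dab: ∅

S ∉ T[0,2] ⇒ NO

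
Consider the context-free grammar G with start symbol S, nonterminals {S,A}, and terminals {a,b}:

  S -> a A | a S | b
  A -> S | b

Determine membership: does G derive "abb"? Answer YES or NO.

Convert to CNF:
  S -> T0 A | T0 S | b
  A -> T0 A | T0 S | b
  T0 -> a

CYK fill:
  T[0,0] 'a' = {T0}  orig:{}
  T[1,1] 'b' = {A,S}
  T[2,2] 'b' = {A,S}
  T[0,1] 'ab' = {A,S}
  T[1,2] 'bb' = ∅
  T[0,2] 'abb' = ∅

S ∉ T[0,2] ⇒ NO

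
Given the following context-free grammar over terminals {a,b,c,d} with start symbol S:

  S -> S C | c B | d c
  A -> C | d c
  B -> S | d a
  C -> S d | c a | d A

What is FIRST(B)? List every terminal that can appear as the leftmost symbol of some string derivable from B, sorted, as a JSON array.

FIRST sets, iterate to fixpoint:
iter 1:
  A via A→d c: +{d}
  B via B→d a: +{d}
  C via C→c a: +{c}
  C via C→d A: +{d}
  S via S→c B: +{c}
  S via S→d c: +{d}
  FIRST[S]={c,d}  FIRST[A]={d}  FIRST[B]={d}  FIRST[C]={c,d}
iter 2:
  A via A→C: +{c}
  B via B→S: +{c}
  FIRST[S]={c,d}  FIRST[A]={c,d}  FIRST[B]={c,d}  FIRST[C]={c,d}
iter 3: done
  FIRST[S]={c,d}  FIRST[A]={c,d}  FIRST[B]={c,d}  FIRST[C]={c,d}

FIRST(B) = ["c", "d"]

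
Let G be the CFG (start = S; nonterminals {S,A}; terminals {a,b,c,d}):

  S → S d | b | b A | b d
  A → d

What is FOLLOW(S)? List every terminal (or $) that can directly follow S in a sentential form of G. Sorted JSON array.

FIRST sets, iterate to fixpoint:
pass 1:
  A via A→d: +{d}
  S via S→b: +{b}
  S: {b}  A: {d}
pass 2: (no change)
  S: {b}  A: {d}

FOLLOW sets:
FOLLOW(S) := {$}
[1]
  S→S d: FOLLOW(S) ⊇ FIRST(d) = {d}; new: +{d}
  S→b A: FOLLOW(A) ⊇ FOLLOW(S) ⊇ {$,d}; new: +{$,d}
  FOLLOW(S)={$,d}  FOLLOW(A)={$,d}
[2] (no change)
  FOLLOW(S)={$,d}  FOLLOW(A)={$,d}

FOLLOW(S) = ["$", "d"]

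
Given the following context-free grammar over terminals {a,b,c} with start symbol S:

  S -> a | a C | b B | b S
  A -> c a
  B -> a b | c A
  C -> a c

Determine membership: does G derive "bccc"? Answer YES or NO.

Convert to CNF:
  S -> T1 C | T2 B | T2 S | a
  A -> T0 T1
  B -> T0 A | T1 T2
  C -> T1 T0
  T0 -> c
  T1 -> a
  T2 -> b

Fill CYK table bottom-up:
  [0..0]={T2}  "b"  orig:{}
  [1..1]={T0}  "c"  orig:{}
  [2..2]={T0}  "c"  orig:{}
  [3..3]={T0}  "c"  orig:{}
  [0..1]=∅  "bc"
  [1..2]=∅  "cc"
  [2..3]=∅  "cc"
  [0..2]=∅  "bcc"
  [1..3]=∅  "ccc"
  [0..3]=∅  "bccc"

S ∉ T[0,3] ⇒ NO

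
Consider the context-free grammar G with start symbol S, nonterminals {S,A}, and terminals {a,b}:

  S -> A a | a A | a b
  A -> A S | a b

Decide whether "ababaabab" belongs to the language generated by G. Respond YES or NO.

Convert to CNF:
  S -> A T0 | T0 A | T0 T1
  A -> A S | T0 T1
  T0 -> a
  T1 -> b

Fill CYK table bottom-up:
  [0..0]={T0}  "a"  orig:{}
  [1..1]={T1}  "b"  orig:{}
  [2..2]={T0}  "a"  orig:{}
  [3..3]={T1}  "b"  orig:{}
  [4..4]={T0}  "a"  orig:{}
  [5..5]={T0}  "a"  orig:{}
  [6..6]={T1}  "b"  orig:{}
  [7..7]={T0}  "a"  orig:{}
  [8..8]={T1}  "b"  orig:{}
  [0..1]={A,S}  "ab"
  [1..2]=∅  "ba"
  [2..3]={A,S}  "ab"
  [3..4]=∅  "ba"
  [4..5]=∅  "aa"
  [5..6]={A,S}  "ab"
  [6..7]=∅  "ba"
  [7..8]={A,S}  "ab"
  [0..2]={S}  "aba"
  [1..3]=∅  "bab"
  [2..4]={S}  "aba"
  [3..5]=∅  "baa"
  [4..6]={S}  "aab"
  [5..7]={S}  "aba"
  [6..8]=∅  "bab"
  [0..3]={A}  "abab"
  [1..4]=∅  "baba"
  [2..5]=∅  "abaa"
  [3..6]=∅  "baab"
  [4..7]=∅  "aaba"
  [5..8]={A}  "abab"
  [0..4]={A,S}  "ababa"
  [1..5]=∅  "babaa"
  [2..6]={A}  "abaab"
  [3..7]=∅  "baaba"
  [4..8]={S}  "aabab"
  [0..5]={S}  "ababaa"
  [1..6]=∅  "babaab"
  [2..7]={S}  "abaaba"
  [3..8]=∅  "baabab"
  [0..6]={A}  "ababaab"
  [1..7]=∅  "babaaba"
  [2..8]={A}  "abaabab"
  [0..7]={A,S}  "ababaaba"
  [1..8]=∅  "babaabab"
  [0..8]={A}  "ababaabab"

S ∉ T[0,8] ⇒ NO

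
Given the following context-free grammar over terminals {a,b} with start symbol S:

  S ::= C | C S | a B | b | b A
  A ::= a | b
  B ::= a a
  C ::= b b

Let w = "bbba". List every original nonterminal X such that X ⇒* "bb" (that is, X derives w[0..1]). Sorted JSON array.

Convert to CNF:
  S -> C S | T0 B | T1 A | T1 T1 | b
  A -> a | b
  B -> T0 T0
  C -> T1 T1
  T0 -> a
  T1 -> b

Fill CYK table bottom-up — only the sub-triangle for w[0..1]:
  T[0,0] 'b' = {A,S,T1}  orig:{A,S}
  T[1,1] 'b' = {A,S,T1}  orig:{A,S}
  T[0,1] 'bb' = {C,S}

Original NTs in T[0,1] deriving "bb": ["C", "S"]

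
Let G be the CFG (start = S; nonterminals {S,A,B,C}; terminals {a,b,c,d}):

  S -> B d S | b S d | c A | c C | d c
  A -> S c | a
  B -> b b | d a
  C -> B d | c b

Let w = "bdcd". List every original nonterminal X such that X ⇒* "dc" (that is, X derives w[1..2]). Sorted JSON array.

Convert to CNF:
  S -> B X4 | T0 A | T0 C | T1 X5 | T2 T0
  A -> S T0 | a
  B -> T1 T1 | T2 T3
  C -> B T2 | T0 T1
  T0 -> c
  T1 -> b
  T2 -> d
  T3 -> a
  X4 -> T2 S
  X5 -> S T2

CYK fill — only the sub-triangle for w[1..2]:
  [1..1]={T2}  "d"  orig:{}
  [2..2]={T0}  "c"  orig:{}
  [1..2]={S}  "dc"

Original NTs in T[1,2] deriving "dc": ["S"]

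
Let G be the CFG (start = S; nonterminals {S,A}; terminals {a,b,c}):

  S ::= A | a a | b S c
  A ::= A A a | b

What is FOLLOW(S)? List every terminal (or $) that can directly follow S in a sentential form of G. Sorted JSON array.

FIRST sets, iterate to fixpoint:
iter 1:
  A via A→b: +{b}
  S via S→A: +{b}
  S via S→a a: +{a}
  S: {a,b}  A: {b}
iter 2: (stable)
  S: {a,b}  A: {b}

FOLLOW sets:
seed FOLLOW(S) with $
[1]
  A→A A a: FOLLOW(A) ⊇ FIRST(A) = {b}; new: +{b}
  A→A A a: FOLLOW(A) ⊇ FIRST(a) = {a}; new: +{a}
  S→A: FOLLOW(A) ⊇ FOLLOW(S) ⊇ {$}; new: +{$}
  S→b S c: FOLLOW(S) ⊇ FIRST(c) = {c}; new: +{c}
  FOLLOW(S)={$,c}  FOLLOW(A)={$,a,b}
[2]
  S→A: FOLLOW(A) ⊇ FOLLOW(S) ⊇ {$,c}; new: +{c}
  FOLLOW(S)={$,c}  FOLLOW(A)={$,a,b,c}
[3] — fixpoint
  FOLLOW(S)={$,c}  FOLLOW(A)={$,a,b,c}

FOLLOW(S) = ["$", "c"]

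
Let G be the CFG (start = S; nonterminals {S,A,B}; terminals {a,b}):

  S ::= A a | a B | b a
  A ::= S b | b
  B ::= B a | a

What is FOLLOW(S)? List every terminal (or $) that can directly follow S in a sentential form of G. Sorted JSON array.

FIRST iteration:
round 1:
  A via A→b: +{b}
  B via B→a: +{a}
  S via S→A a: +{b}
  S via S→a B: +{a}
  S: {a,b}  A: {b}  B: {a}
round 2:
  A via A→S b: +{a}
  S: {a,b}  A: {a,b}  B: {a}
round 3: (no change)
  S: {a,b}  A: {a,b}  B: {a}

FOLLOW sets:
FOLLOW(S) := {$}
pass 1:
  A→S b: FOLLOW(S) ⊇ FIRST(b) = {b}; new: +{b}
  B→B a: FOLLOW(B) ⊇ FIRST(a) = {a}; new: +{a}
  S→A a: FOLLOW(A) ⊇ FIRST(a) = {a}; new: +{a}
  S→a B: FOLLOW(B) ⊇ FOLLOW(S) ⊇ {$,b}; new: +{$,b}
  FOLLOW[S]={$,b}  FOLLOW[A]={a}  FOLLOW[B]={$,a,b}
pass 2: (no change)
  FOLLOW[S]={$,b}  FOLLOW[A]={a}  FOLLOW[B]={$,a,b}

FOLLOW(S) = ["$", "b"]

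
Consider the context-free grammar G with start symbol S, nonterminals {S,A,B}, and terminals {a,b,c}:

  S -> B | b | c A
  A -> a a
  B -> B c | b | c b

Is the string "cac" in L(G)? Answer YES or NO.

CNF form of G:
  S -> B T1 | T1 A | T1 T2 | b
  A -> T0 T0
  B -> B T1 | T1 T2 | b
  T0 -> a
  T1 -> c
  T2 -> b

Fill CYK table bottom-up:
  T[0,0] 'c' = {T1}  orig:{}
  T[1,1] 'a' = {T0}  orig:{}
  T[2,2] 'c' = {T1}  orig:{}
  T[0,1] 'ca' = ∅
  T[1,2] 'ac' = ∅
  T[0,2] 'cac' = ∅

S ∉ T[0,2] ⇒ NO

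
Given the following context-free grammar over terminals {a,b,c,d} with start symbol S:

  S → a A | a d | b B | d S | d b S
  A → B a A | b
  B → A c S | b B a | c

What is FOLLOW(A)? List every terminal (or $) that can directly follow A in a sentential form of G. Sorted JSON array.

FIRST iteration:
[1]
  A via A→b: +{b}
  B via B→A c S: +{b}
  B via B→c: +{c}
  S via S→a A: +{a}
  S via S→b B: +{b}
  S via S→d S: +{d}
  FIRST(S)={a,b,d}  FIRST(A)={b}  FIRST(B)={b,c}
[2]
  A via A→B a A: +{c}
  FIRST(S)={a,b,d}  FIRST(A)={b,c}  FIRST(B)={b,c}
[3] (stable)
  FIRST(S)={a,b,d}  FIRST(A)={b,c}  FIRST(B)={b,c}

FOLLOW iteration:
initialize: $ ∈ FOLLOW(S)
iter 1:
  A→B a A: FOLLOW(B) ⊇ FIRST(a) = {a}; new: +{a}
  B→A c S: FOLLOW(A) ⊇ FIRST(c) = {c}; new: +{c}
  B→A c S: FOLLOW(S) ⊇ FOLLOW(B) ⊇ {a}; new: +{a}
  S→a A: FOLLOW(A) ⊇ FOLLOW(S) ⊇ {$,a}; new: +{$,a}
  S→b B: FOLLOW(B) ⊇ FOLLOW(S) ⊇ {$,a}; new: +{$}
  FOLLOW[S]={$,a}  FOLLOW[A]={$,a,c}  FOLLOW[B]={$,a}
iter 2: (stable)
  FOLLOW[S]={$,a}  FOLLOW[A]={$,a,c}  FOLLOW[B]={$,a}

FOLLOW(A) = ["$", "a", "c"]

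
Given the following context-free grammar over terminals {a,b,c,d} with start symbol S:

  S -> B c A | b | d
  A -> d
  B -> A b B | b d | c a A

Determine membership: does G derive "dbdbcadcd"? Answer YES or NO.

CNF form of G:
  S -> B X6 | b | d
  A -> d
  B -> A X4 | T0 T1 | T2 X5
  T0 -> b
  T1 -> d
  T2 -> c
  T3 -> a
  X4 -> T0 B
  X5 -> T3 A
  X6 -> T2 A

CYK fill:
  cell(0,0) d: {A,S,T1}  orig:{A,S}
  cell(1,1) b: {S,T0}  orig:{S}
  cell(2,2) d: {A,S,T1}  orig:{A,S}
  cell(3,3) b: {S,T0}  orig:{S}
  cell(4,4) c: {T2}  orig:{}
  cell(5,5) a: {T3}  orig:{}
  cell(6,6) d: {A,S,T1}  orig:{A,S}
  cell(7,7) c: {T2}  orig:{}
  cell(8,8) d: {A,S,T1}  orig:{A,S}
  cell(0,1) db: ∅
  cell(1,2) bd: {B}
  cell(2,3) db: ∅
  cell(3,4) bc: ∅
  cell(4,5) ca: ∅
  cell(5,6) ad: {X5}  orig:{}
  cell(6,7) dc: ∅
  cell(7,8) cd: {X6}  orig:{}
  cell(0,2) dbd: ∅
  cell(1,3) bdb: ∅
  cell(2,4) dbc: ∅
  cell(3,5) bca: ∅
  cell(4,6) cad: {B}
  cell(5,7) adc: ∅
  cell(6,8) dcd: ∅
  cell(0,3) dbdb: ∅
  cell(1,4) bdbc: ∅
  cell(2,5) dbca: ∅
  cell(3,6) bcad: {X4}  orig:{}
  cell(4,7) cadc: ∅
  cell(5,8) adcd: ∅
  cell(0,4) dbdbc: ∅
  cell(1,5) bdbca: ∅
  cell(2,6) dbcad: {B}
  cell(3,7) bcadc: ∅
  cell(4,8) cadcd: {S}
  cell(0,5) dbdbca: ∅
  cell(1,6) bdbcad: {X4}  orig:{}
  cell(2,7) dbcadc: ∅
  cell(3,8) bcadcd: ∅
  cell(0,6) dbdbcad: {B}
  cell(1,7) bdbcadc: ∅
  cell(2,8) dbcadcd: {S}
  cell(0,7) dbdbcadc: ∅
  cell(1,8) bdbcadcd: ∅
  cell(0,8) dbdbcadcd: {S}

S ∈ T[0,8] ⇒ YES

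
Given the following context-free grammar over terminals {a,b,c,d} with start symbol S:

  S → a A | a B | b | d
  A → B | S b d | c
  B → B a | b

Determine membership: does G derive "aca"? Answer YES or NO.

Convert to CNF:
  S -> T0 A | T0 B | b | d
  A -> B T0 | S X3 | b | c
  B -> B T0 | b
  T0 -> a
  T1 -> b
  T2 -> d
  X3 -> T1 T2

Fill CYK table bottom-up:
  [0..0]={T0}  "a"  orig:{}
  [1..1]={A}  "c"
  [2..2]={T0}  "a"  orig:{}
  [0..1]={S}  "ac"
  [1..2]=∅  "ca"
  [0..2]=∅  "aca"

S ∉ T[0,2] ⇒ NO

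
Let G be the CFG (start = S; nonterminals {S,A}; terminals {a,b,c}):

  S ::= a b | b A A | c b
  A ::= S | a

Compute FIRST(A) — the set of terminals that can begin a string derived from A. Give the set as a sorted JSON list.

Compute FIRST by fixpoint:
pass 1:
  A via A→a: +{a}
  S via S→a b: +{a}
  S via S→b A A: +{b}
  S via S→c b: +{c}
  FIRST[S]={a,b,c}  FIRST[A]={a}
pass 2:
  A via A→S: +{b,c}
  FIRST[S]={a,b,c}  FIRST[A]={a,b,c}
pass 3: — fixpoint
  FIRST[S]={a,b,c}  FIRST[A]={a,b,c}

FIRST(A) = ["a", "b", "c"]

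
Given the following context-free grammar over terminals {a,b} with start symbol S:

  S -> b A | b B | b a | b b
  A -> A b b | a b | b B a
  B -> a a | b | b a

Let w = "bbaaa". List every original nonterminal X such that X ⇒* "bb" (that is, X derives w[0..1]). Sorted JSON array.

CNF form of G:
  S -> T0 A | T0 B | T0 T0 | T0 T1
  A -> A X2 | T0 X3 | T1 T0
  B -> T0 T1 | T1 T1 | b
  T0 -> b
  T1 -> a
  X2 -> T0 T0
  X3 -> B T1

CYK table (by increasing span) (cells [i..j] with 0 ≤ i ≤ j ≤ 1 only):
  cell(0,0) b: {B,T0}  orig:{B}
  cell(1,1) b: {B,T0}  orig:{B}
  cell(0,1) bb: {S,X2}  orig:{S}

Original NTs in T[0,1] deriving "bb": ["S"]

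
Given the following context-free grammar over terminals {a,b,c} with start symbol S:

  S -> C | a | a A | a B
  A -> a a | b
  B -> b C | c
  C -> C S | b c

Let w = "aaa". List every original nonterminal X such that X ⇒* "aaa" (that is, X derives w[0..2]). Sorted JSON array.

Convert to CNF:
  S -> C S | T0 A | T0 B | T1 T2 | a
  A -> T0 T0 | b
  B -> T1 C | c
  C -> C S | T1 T2
  T0 -> a
  T1 -> b
  T2 -> c

CYK table (by increasing span) (cells [i..j] with 0 ≤ i ≤ j ≤ 2 only):
  [0..0]={S,T0}  "a"  orig:{S}
  [1..1]={S,T0}  "a"  orig:{S}
  [2..2]={S,T0}  "a"  orig:{S}
  [0..1]={A}  "aa"
  [1..2]={A}  "aa"
  [0..2]={S}  "aaa"

Original NTs in T[0,2] deriving "aaa": ["S"]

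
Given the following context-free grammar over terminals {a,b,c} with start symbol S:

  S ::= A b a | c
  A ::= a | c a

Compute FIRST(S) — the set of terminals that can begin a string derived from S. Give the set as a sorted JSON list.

FIRST iteration:
pass 1:
  A via A→a: +{a}
  A via A→c a: +{c}
  S via S→A b a: +{a,c}
  FIRST[S]={a,c}  FIRST[A]={a,c}
pass 2: — fixpoint
  FIRST[S]={a,c}  FIRST[A]={a,c}

FIRST(S) = ["a", "c"]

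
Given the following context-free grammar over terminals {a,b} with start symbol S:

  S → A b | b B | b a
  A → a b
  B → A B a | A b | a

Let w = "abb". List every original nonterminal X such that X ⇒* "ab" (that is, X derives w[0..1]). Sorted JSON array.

Convert to CNF:
  S -> A T1 | T1 B | T1 T0
  A -> T0 T1
  B -> A T1 | A X2 | a
  T0 -> a
  T1 -> b
  X2 -> B T0

Fill CYK table bottom-up — only the sub-triangle for w[0..1]:
  cell(0,0) a: {B,T0}  orig:{B}
  cell(1,1) b: {T1}  orig:{}
  cell(0,1) ab: {A}

Original NTs in T[0,1] deriving "ab": ["A"]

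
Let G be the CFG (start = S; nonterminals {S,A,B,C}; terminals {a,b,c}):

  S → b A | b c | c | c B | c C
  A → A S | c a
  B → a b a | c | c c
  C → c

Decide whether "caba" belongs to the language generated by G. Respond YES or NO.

Convert to CNF:
  S -> T0 B | T0 C | T2 A | T2 T0 | c
  A -> A S | T0 T1
  B -> T0 T0 | T1 X3 | c
  C -> c
  T0 -> c
  T1 -> a
  T2 -> b
  X3 -> T2 T1

Fill CYK table bottom-up:
  [0..0]={B,C,S,T0}  "c"  orig:{B,C,S}
  [1..1]={T1}  "a"  orig:{}
  [2..2]={T2}  "b"  orig:{}
  [3..3]={T1}  "a"  orig:{}
  [0..1]={A}  "ca"
  [1..2]=∅  "ab"
  [2..3]={X3}  "ba"  orig:{}
  [0..2]=∅  "cab"
  [1..3]={B}  "aba"
  [0..3]={S}  "caba"

S ∈ T[0,3] ⇒ YES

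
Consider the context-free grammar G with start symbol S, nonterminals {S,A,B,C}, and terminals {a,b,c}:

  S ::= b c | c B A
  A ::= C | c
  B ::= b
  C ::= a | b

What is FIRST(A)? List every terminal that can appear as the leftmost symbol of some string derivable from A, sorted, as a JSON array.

FIRST iteration:
[1]
  A via A→c: +{c}
  B via B→b: +{b}
  C via C→a: +{a}
  C via C→b: +{b}
  S via S→b c: +{b}
  S via S→c B A: +{c}
  FIRST(S)={b,c}  FIRST(A)={c}  FIRST(B)={b}  FIRST(C)={a,b}
[2]
  A via A→C: +{a,b}
  FIRST(S)={b,c}  FIRST(A)={a,b,c}  FIRST(B)={b}  FIRST(C)={a,b}
[3] — fixpoint
  FIRST(S)={b,c}  FIRST(A)={a,b,c}  FIRST(B)={b}  FIRST(C)={a,b}

FIRST(A) = ["a", "b", "c"]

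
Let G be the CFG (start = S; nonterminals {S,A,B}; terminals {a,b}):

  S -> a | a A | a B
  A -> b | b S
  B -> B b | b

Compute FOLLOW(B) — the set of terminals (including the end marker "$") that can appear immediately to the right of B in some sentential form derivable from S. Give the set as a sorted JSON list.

FIRST iteration:
round 1:
  A via A→b: +{b}
  B via B→b: +{b}
  S via S→a: +{a}
  S: {a}  A: {b}  B: {b}
round 2: done
  S: {a}  A: {b}  B: {b}

FOLLOW sets:
FOLLOW(S) := {$}
round 1:
  B→B b: FOLLOW(B) ⊇ FIRST(b) = {b}; new: +{b}
  S→a A: FOLLOW(A) ⊇ FOLLOW(S) ⊇ {$}; new: +{$}
  S→a B: FOLLOW(B) ⊇ FOLLOW(S) ⊇ {$}; new: +{$}
  FOLLOW(S)={$}  FOLLOW(A)={$}  FOLLOW(B)={$,b}
round 2: — fixpoint
  FOLLOW(S)={$}  FOLLOW(A)={$}  FOLLOW(B)={$,b}

FOLLOW(B) = ["$", "b"]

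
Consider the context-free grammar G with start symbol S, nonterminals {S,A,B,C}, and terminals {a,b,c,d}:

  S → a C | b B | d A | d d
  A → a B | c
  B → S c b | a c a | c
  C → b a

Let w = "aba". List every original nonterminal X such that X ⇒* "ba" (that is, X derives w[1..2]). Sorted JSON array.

Convert to CNF:
  S -> T0 C | T2 B | T3 A | T3 T3
  A -> T0 B | c
  B -> S X4 | T0 X5 | c
  C -> T2 T0
  T0 -> a
  T1 -> c
  T2 -> b
  T3 -> d
  X4 -> T1 T2
  X5 -> T1 T0

CYK table (by increasing span) — only the sub-triangle for w[1..2]:
  [1..1]={T2}  "b"  orig:{}
  [2..2]={T0}  "a"  orig:{}
  [1..2]={C}  "ba"

Original NTs in T[1,2] deriving "ba": ["C"]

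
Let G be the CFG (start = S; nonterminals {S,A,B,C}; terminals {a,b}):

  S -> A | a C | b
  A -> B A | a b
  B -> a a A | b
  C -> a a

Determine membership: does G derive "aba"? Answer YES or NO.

CNF form of G:
  S -> B A | T0 C | T0 T1 | b
  A -> B A | T0 T1
  B -> T0 X2 | b
  C -> T0 T0
  T0 -> a
  T1 -> b
  X2 -> T0 A

CYK table (by increasing span):
  T[0,0] 'a' = {T0}  orig:{}
  T[1,1] 'b' = {B,S,T1}  orig:{B,S}
  T[2,2] 'a' = {T0}  orig:{}
  T[0,1] 'ab' = {A,S}
  T[1,2] 'ba' = ∅
  T[0,2] 'aba' = ∅

S ∉ T[0,2] ⇒ NO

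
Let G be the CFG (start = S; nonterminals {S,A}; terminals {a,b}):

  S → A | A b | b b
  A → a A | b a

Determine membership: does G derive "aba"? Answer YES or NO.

Convert to CNF:
  S -> A T1 | T0 A | T1 T0 | T1 T1
  A -> T0 A | T1 T0
  T0 -> a
  T1 -> b

Fill CYK table bottom-up:
  T[0,0] 'a' = {T0}  orig:{}
  T[1,1] 'b' = {T1}  orig:{}
  T[2,2] 'a' = {T0}  orig:{}
  T[0,1] 'ab' = ∅
  T[1,2] 'ba' = {A,S}
  T[0,2] 'aba' = {A,S}

S ∈ T[0,2] ⇒ YES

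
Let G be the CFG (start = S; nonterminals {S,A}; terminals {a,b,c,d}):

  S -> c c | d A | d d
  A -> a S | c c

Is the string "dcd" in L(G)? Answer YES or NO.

CNF form of G:
  S -> T1 T1 | T2 A | T2 T2
  A -> T0 S | T1 T1
  T0 -> a
  T1 -> c
  T2 -> d

CYK fill:
  cell(0,0) d: {T2}  orig:{}
  cell(1,1) c: {T1}  orig:{}
  cell(2,2) d: {T2}  orig:{}
  cell(0,1) dc: ∅
  cell(1,2) cd: ∅
  cell(0,2) dcd: ∅

S ∉ T[0,2] ⇒ NO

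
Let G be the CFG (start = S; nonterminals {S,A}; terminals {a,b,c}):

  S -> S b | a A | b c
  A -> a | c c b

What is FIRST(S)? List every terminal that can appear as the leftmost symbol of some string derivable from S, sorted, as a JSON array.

Compute FIRST by fixpoint:
iter 1:
  A via A→a: +{a}
  A via A→c c b: +{c}
  S via S→a A: +{a}
  S via S→b c: +{b}
  FIRST[S]={a,b}  FIRST[A]={a,c}
iter 2: (stable)
  FIRST[S]={a,b}  FIRST[A]={a,c}

FIRST(S) = ["a", "b"]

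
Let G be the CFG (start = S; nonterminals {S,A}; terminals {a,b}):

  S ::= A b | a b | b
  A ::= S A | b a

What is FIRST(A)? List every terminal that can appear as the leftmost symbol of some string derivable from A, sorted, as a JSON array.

FIRST iteration:
iter 1:
  A via A→b a: +{b}
  S via S→A b: +{b}
  S via S→a b: +{a}
  FIRST[S]={a,b}  FIRST[A]={b}
iter 2:
  A via A→S A: +{a}
  FIRST[S]={a,b}  FIRST[A]={a,b}
iter 3: (stable)
  FIRST[S]={a,b}  FIRST[A]={a,b}

FIRST(A) = ["a", "b"]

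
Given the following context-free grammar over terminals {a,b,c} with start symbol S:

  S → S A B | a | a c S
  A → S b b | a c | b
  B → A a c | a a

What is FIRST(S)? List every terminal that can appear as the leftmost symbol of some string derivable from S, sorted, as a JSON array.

Compute FIRST by fixpoint:
[1]
  A via A→a c: +{a}
  A via A→b: +{b}
  B via B→A a c: +{a,b}
  S via S→a: +{a}
  FIRST(S)={a}  FIRST(A)={a,b}  FIRST(B)={a,b}
[2] (no change)
  FIRST(S)={a}  FIRST(A)={a,b}  FIRST(B)={a,b}

FIRST(S) = ["a"]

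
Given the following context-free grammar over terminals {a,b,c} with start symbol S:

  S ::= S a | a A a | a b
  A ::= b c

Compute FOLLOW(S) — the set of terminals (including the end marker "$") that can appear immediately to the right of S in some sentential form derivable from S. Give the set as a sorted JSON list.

FIRST iteration:
pass 1:
  A via A→b c: +{b}
  S via S→a A a: +{a}
  FIRST(S)={a}  FIRST(A)={b}
pass 2: — fixpoint
  FIRST(S)={a}  FIRST(A)={b}

Compute FOLLOW by fixpoint:
seed FOLLOW(S) with $
round 1:
  S→S a: FOLLOW(S) ⊇ FIRST(a) = {a}; new: +{a}
  S→a A a: FOLLOW(A) ⊇ FIRST(a) = {a}; new: +{a}
  S: {$,a}  A: {a}
round 2: — fixpoint
  S: {$,a}  A: {a}

FOLLOW(S) = ["$", "a"]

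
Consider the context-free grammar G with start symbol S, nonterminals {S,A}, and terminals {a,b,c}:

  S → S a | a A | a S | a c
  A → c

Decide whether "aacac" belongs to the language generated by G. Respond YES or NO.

Convert to CNF:
  S -> S T0 | T0 A | T0 S | T0 T1
  A -> c
  T0 -> a
  T1 -> c

CYK fill:
  cell(0,0) a: {T0}  orig:{}
  cell(1,1) a: {T0}  orig:{}
  cell(2,2) c: {A,T1}  orig:{A}
  cell(3,3) a: {T0}  orig:{}
  cell(4,4) c: {A,T1}  orig:{A}
  cell(0,1) aa: ∅
  cell(1,2) ac: {S}
  cell(2,3) ca: ∅
  cell(3,4) ac: {S}
  cell(0,2) aac: {S}
  cell(1,3) aca: {S}
  cell(2,4) cac: ∅
  cell(0,3) aaca: {S}
  cell(1,4) acac: ∅
  cell(0,4) aacac: ∅

S ∉ T[0,4] ⇒ NO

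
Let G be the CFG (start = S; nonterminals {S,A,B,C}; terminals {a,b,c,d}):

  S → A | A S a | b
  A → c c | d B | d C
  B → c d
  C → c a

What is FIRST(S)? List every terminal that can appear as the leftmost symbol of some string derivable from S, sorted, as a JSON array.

FIRST sets, iterate to fixpoint:
iter 1:
  A via A→c c: +{c}
  A via A→d B: +{d}
  B via B→c d: +{c}
  C via C→c a: +{c}
  S via S→A: +{c,d}
  S via S→b: +{b}
  FIRST(S)={b,c,d}  FIRST(A)={c,d}  FIRST(B)={c}  FIRST(C)={c}
iter 2: (stable)
  FIRST(S)={b,c,d}  FIRST(A)={c,d}  FIRST(B)={c}  FIRST(C)={c}

FIRST(S) = ["b", "c", "d"]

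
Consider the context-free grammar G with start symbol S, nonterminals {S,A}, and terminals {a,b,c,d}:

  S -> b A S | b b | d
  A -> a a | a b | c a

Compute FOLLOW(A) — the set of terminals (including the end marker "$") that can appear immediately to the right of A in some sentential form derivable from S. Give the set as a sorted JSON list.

Compute FIRST by fixpoint:
iter 1:
  A via A→a a: +{a}
  A via A→c a: +{c}
  S via S→b A S: +{b}
  S via S→d: +{d}
  S: {b,d}  A: {a,c}
iter 2: done
  S: {b,d}  A: {a,c}

Compute FOLLOW by fixpoint:
FOLLOW(S) := {$}
round 1:
  S→b A S: FOLLOW(A) ⊇ FIRST(S) = {b,d}; new: +{b,d}
  FOLLOW[S]={$}  FOLLOW[A]={b,d}
round 2: (stable)
  FOLLOW[S]={$}  FOLLOW[A]={b,d}

FOLLOW(A) = ["b", "d"]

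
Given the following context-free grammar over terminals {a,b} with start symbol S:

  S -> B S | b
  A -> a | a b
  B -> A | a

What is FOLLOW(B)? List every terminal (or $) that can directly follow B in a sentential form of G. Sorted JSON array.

Compute FIRST by fixpoint:
round 1:
  A via A→a: +{a}
  B via B→A: +{a}
  S via S→B S: +{a}
  S via S→b: +{b}
  FIRST[S]={a,b}  FIRST[A]={a}  FIRST[B]={a}
round 2: (no change)
  FIRST[S]={a,b}  FIRST[A]={a}  FIRST[B]={a}

FOLLOW iteration:
seed FOLLOW(S) with $
[1]
  S→B S: FOLLOW(B) ⊇ FIRST(S) = {a,b}; new: +{a,b}
  FOLLOW[S]={$}  FOLLOW[A]={}  FOLLOW[B]={a,b}
[2]
  B→A: FOLLOW(A) ⊇ FOLLOW(B) ⊇ {a,b}; new: +{a,b}
  FOLLOW[S]={$}  FOLLOW[A]={a,b}  FOLLOW[B]={a,b}
[3] — fixpoint
  FOLLOW[S]={$}  FOLLOW[A]={a,b}  FOLLOW[B]={a,b}

FOLLOW(B) = ["a", "b"]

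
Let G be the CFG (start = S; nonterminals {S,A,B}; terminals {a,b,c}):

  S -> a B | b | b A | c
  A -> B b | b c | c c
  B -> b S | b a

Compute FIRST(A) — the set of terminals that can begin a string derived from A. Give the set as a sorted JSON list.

FIRST iteration:
round 1:
  A via A→b c: +{b}
  A via A→c c: +{c}
  B via B→b S: +{b}
  S via S→a B: +{a}
  S via S→b: +{b}
  S via S→c: +{c}
  S: {a,b,c}  A: {b,c}  B: {b}
round 2: (stable)
  S: {a,b,c}  A: {b,c}  B: {b}

FIRST(A) = ["b", "c"]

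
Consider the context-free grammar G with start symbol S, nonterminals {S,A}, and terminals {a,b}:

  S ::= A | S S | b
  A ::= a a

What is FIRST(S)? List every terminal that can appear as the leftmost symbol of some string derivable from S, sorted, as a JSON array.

FIRST iteration:
[1]
  A via A→a a: +{a}
  S via S→A: +{a}
  S via S→b: +{b}
  FIRST(S)={a,b}  FIRST(A)={a}
[2] (stable)
  FIRST(S)={a,b}  FIRST(A)={a}

FIRST(S) = ["a", "b"]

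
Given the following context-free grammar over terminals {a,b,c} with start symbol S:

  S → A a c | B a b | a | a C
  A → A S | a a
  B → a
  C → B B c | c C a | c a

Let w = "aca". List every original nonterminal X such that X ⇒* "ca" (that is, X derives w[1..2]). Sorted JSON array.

Convert to CNF:
  S -> A X5 | B X6 | T0 C | a
  A -> A S | T0 T0
  B -> a
  C -> B X3 | T1 T0 | T1 X4
  T0 -> a
  T1 -> c
  T2 -> b
  X3 -> B T1
  X4 -> C T0
  X5 -> T0 T1
  X6 -> T0 T2

Fill CYK table bottom-up — only the sub-triangle for w[1..2]:
  [1..1]={T1}  "c"  orig:{}
  [2..2]={B,S,T0}  "a"  orig:{B,S}
  [1..2]={C}  "ca"

Original NTs in T[1,2] deriving "ca": ["C"]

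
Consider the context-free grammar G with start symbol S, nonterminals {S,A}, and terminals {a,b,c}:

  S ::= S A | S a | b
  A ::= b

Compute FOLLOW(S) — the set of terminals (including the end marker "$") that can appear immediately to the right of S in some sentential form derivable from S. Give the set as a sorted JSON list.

FIRST iteration:
pass 1:
  A via A→b: +{b}
  S via S→b: +{b}
  FIRST[S]={b}  FIRST[A]={b}
pass 2: done
  FIRST[S]={b}  FIRST[A]={b}

FOLLOW iteration:
FOLLOW(S) := {$}
pass 1:
  S→S A: FOLLOW(S) ⊇ FIRST(A) = {b}; new: +{b}
  S→S A: FOLLOW(A) ⊇ FOLLOW(S) ⊇ {$,b}; new: +{$,b}
  S→S a: FOLLOW(S) ⊇ FIRST(a) = {a}; new: +{a}
  S: {$,a,b}  A: {$,b}
pass 2:
  S→S A: FOLLOW(A) ⊇ FOLLOW(S) ⊇ {$,a,b}; new: +{a}
  S: {$,a,b}  A: {$,a,b}
pass 3: (stable)
  S: {$,a,b}  A: {$,a,b}

FOLLOW(S) = ["$", "a", "b"]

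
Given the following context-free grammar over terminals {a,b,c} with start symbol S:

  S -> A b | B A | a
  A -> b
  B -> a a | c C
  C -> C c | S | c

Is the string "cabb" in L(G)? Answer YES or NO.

Convert to CNF:
  S -> A T2 | B A | a
  A -> b
  B -> T0 T0 | T1 C
  C -> A T2 | B A | C T1 | a | c
  T0 -> a
  T1 -> c
  T2 -> b

CYK table (by increasing span):
  [0..0]={C,T1}  "c"  orig:{C}
  [1..1]={C,S,T0}  "a"  orig:{C,S}
  [2..2]={A,T2}  "b"  orig:{A}
  [3..3]={A,T2}  "b"  orig:{A}
  [0..1]={B}  "ca"
  [1..2]=∅  "ab"
  [2..3]={C,S}  "bb"
  [0..2]={C,S}  "cab"
  [1..3]=∅  "abb"
  [0..3]=∅  "cabb"

S ∉ T[0,3] ⇒ NO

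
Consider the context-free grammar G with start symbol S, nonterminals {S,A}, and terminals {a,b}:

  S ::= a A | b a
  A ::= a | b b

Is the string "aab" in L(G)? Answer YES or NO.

Convert to CNF:
  S -> T0 T1 | T1 A
  A -> T0 T0 | a
  T0 -> b
  T1 -> a

Fill CYK table bottom-up:
  [0..0]={A,T1}  "a"  orig:{A}
  [1..1]={A,T1}  "a"  orig:{A}
  [2..2]={T0}  "b"  orig:{}
  [0..1]={S}  "aa"
  [1..2]=∅  "ab"
  [0..2]=∅  "aab"

S ∉ T[0,2] ⇒ NO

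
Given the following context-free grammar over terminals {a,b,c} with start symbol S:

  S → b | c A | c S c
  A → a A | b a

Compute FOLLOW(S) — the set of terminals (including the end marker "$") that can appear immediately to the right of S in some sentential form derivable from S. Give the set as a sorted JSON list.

Compute FIRST by fixpoint:
iter 1:
  A via A→a A: +{a}
  A via A→b a: +{b}
  S via S→b: +{b}
  S via S→c A: +{c}
  FIRST(S)={b,c}  FIRST(A)={a,b}
iter 2: done
  FIRST(S)={b,c}  FIRST(A)={a,b}

Compute FOLLOW by fixpoint:
seed FOLLOW(S) with $
iter 1:
  S→c A: FOLLOW(A) ⊇ FOLLOW(S) ⊇ {$}; new: +{$}
  S→c S c: FOLLOW(S) ⊇ FIRST(c) = {c}; new: +{c}
  S: {$,c}  A: {$}
iter 2:
  S→c A: FOLLOW(A) ⊇ FOLLOW(S) ⊇ {$,c}; new: +{c}
  S: {$,c}  A: {$,c}
iter 3: done
  S: {$,c}  A: {$,c}

FOLLOW(S) = ["$", "c"]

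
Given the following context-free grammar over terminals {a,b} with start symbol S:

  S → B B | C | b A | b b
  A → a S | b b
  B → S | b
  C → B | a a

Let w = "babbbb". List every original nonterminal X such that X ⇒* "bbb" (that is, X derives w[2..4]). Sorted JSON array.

CNF form of G:
  S -> B B | T0 T0 | T1 A | T1 T1 | b
  A -> T0 S | T1 T1
  B -> B B | T0 T0 | T1 A | T1 T1 | b
  C -> B B | T0 T0 | T1 A | T1 T1 | b
  T0 -> a
  T1 -> b

CYK table (by increasing span), restricted to cells inside w[2..4]:
  [2..2]={B,C,S,T1}  "b"  orig:{B,C,S}
  [3..3]={B,C,S,T1}  "b"  orig:{B,C,S}
  [4..4]={B,C,S,T1}  "b"  orig:{B,C,S}
  [2..3]={A,B,C,S}  "bb"
  [3..4]={A,B,C,S}  "bb"
  [2..4]={B,C,S}  "bbb"

Original NTs in T[2,4] deriving "bbb": ["B", "C", "S"]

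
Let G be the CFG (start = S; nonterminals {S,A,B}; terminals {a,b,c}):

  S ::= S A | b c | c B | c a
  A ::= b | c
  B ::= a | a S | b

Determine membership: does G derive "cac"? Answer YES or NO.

Convert to CNF:
  S -> S A | T1 T2 | T2 B | T2 T0
  A -> b | c
  B -> T0 S | a | b
  T0 -> a
  T1 -> b
  T2 -> c

CYK table (by increasing span):
  cell(0,0) c: {A,T2}  orig:{A}
  cell(1,1) a: {B,T0}  orig:{B}
  cell(2,2) c: {A,T2}  orig:{A}
  cell(0,1) ca: {S}
  cell(1,2) ac: ∅
  cell(0,2) cac: {S}

S ∈ T[0,2] ⇒ YES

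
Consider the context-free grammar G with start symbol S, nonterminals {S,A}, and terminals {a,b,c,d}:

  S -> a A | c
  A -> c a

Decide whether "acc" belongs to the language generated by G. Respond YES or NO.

CNF form of G:
  S -> T1 A | c
  A -> T0 T1
  T0 -> c
  T1 -> a

CYK fill:
  cell(0,0) a: {T1}  orig:{}
  cell(1,1) c: {S,T0}  orig:{S}
  cell(2,2) c: {S,T0}  orig:{S}
  cell(0,1) ac: ∅
  cell(1,2) cc: ∅
  cell(0,2) acc: ∅

S ∉ T[0,2] ⇒ NO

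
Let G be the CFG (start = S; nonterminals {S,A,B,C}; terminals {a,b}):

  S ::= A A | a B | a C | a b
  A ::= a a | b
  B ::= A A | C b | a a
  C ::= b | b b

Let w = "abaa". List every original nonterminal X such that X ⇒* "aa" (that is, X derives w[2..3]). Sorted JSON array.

CNF form of G:
  S -> A A | T0 B | T0 C | T0 T1
  A -> T0 T0 | b
  B -> A A | C T1 | T0 T0
  C -> T1 T1 | b
  T0 -> a
  T1 -> b

CYK fill (cells [i..j] with 2 ≤ i ≤ j ≤ 3 only):
  T[2,2] 'a' = {T0}  orig:{}
  T[3,3] 'a' = {T0}  orig:{}
  T[2,3] 'aa' = {A,B}

Original NTs in T[2,3] deriving "aa": ["A", "B"]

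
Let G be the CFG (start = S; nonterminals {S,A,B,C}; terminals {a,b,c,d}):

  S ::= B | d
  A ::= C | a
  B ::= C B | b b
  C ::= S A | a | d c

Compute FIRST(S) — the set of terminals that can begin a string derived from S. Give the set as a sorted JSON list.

Compute FIRST by fixpoint:
pass 1:
  A via A→a: +{a}
  B via B→b b: +{b}
  C via C→a: +{a}
  C via C→d c: +{d}
  S via S→B: +{b}
  S via S→d: +{d}
  FIRST(S)={b,d}  FIRST(A)={a}  FIRST(B)={b}  FIRST(C)={a,d}
pass 2:
  A via A→C: +{d}
  B via B→C B: +{a,d}
  C via C→S A: +{b}
  S via S→B: +{a}
  FIRST(S)={a,b,d}  FIRST(A)={a,d}  FIRST(B)={a,b,d}  FIRST(C)={a,b,d}
pass 3:
  A via A→C: +{b}
  FIRST(S)={a,b,d}  FIRST(A)={a,b,d}  FIRST(B)={a,b,d}  FIRST(C)={a,b,d}
pass 4: — fixpoint
  FIRST(S)={a,b,d}  FIRST(A)={a,b,d}  FIRST(B)={a,b,d}  FIRST(C)={a,b,d}

FIRST(S) = ["a", "b", "d"]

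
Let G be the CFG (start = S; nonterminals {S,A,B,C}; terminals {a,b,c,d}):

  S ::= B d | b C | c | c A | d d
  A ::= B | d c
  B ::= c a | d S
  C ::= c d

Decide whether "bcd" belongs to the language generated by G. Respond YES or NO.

CNF form of G:
  S -> B T2 | T0 A | T2 T2 | T3 C | c
  A -> T0 T1 | T2 S | T2 T0
  B -> T0 T1 | T2 S
  C -> T0 T2
  T0 -> c
  T1 -> a
  T2 -> d
  T3 -> b

CYK table (by increasing span):
  cell(0,0) b: {T3}  orig:{}
  cell(1,1) c: {S,T0}  orig:{S}
  cell(2,2) d: {T2}  orig:{}
  cell(0,1) bc: ∅
  cell(1,2) cd: {C}
  cell(0,2) bcd: {S}

S ∈ T[0,2] ⇒ YES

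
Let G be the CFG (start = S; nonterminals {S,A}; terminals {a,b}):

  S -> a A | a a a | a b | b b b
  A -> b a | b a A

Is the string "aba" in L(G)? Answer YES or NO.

CNF form of G:
  S -> T0 X4 | T1 A | T1 T0 | T1 X3
  A -> T0 T1 | T0 X2
  T0 -> b
  T1 -> a
  X2 -> T1 A
  X3 -> T1 T1
  X4 -> T0 T0

CYK table (by increasing span):
  [0..0]={T1}  "a"  orig:{}
  [1..1]={T0}  "b"  orig:{}
  [2..2]={T1}  "a"  orig:{}
  [0..1]={S}  "ab"
  [1..2]={A}  "ba"
  [0..2]={S,X2}  "aba"  orig:{S}

S ∈ T[0,2] ⇒ YES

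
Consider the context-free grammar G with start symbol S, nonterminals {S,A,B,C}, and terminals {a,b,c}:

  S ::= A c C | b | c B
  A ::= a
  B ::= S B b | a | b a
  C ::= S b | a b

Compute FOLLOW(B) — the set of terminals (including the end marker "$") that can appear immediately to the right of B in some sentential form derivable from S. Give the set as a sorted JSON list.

Compute FIRST by fixpoint:
iter 1:
  A via A→a: +{a}
  B via B→a: +{a}
  B via B→b a: +{b}
  C via C→a b: +{a}
  S via S→A c C: +{a}
  S via S→b: +{b}
  S via S→c B: +{c}
  FIRST(S)={a,b,c}  FIRST(A)={a}  FIRST(B)={a,b}  FIRST(C)={a}
iter 2:
  B via B→S B b: +{c}
  C via C→S b: +{b,c}
  FIRST(S)={a,b,c}  FIRST(A)={a}  FIRST(B)={a,b,c}  FIRST(C)={a,b,c}
iter 3: — fixpoint
  FIRST(S)={a,b,c}  FIRST(A)={a}  FIRST(B)={a,b,c}  FIRST(C)={a,b,c}

Compute FOLLOW by fixpoint:
seed FOLLOW(S) with $
[1]
  B→S B b: FOLLOW(S) ⊇ FIRST(B) = {a,b,c}; new: +{a,b,c}
  B→S B b: FOLLOW(B) ⊇ FIRST(b) = {b}; new: +{b}
  S→A c C: FOLLOW(A) ⊇ FIRST(c) = {c}; new: +{c}
  S→A c C: FOLLOW(C) ⊇ FOLLOW(S) ⊇ {$,a,b,c}; new: +{$,a,b,c}
  S→c B: FOLLOW(B) ⊇ FOLLOW(S) ⊇ {$,a,b,c}; new: +{$,a,c}
  S: {$,a,b,c}  A: {c}  B: {$,a,b,c}  C: {$,a,b,c}
[2] done
  S: {$,a,b,c}  A: {c}  B: {$,a,b,c}  C: {$,a,b,c}

FOLLOW(B) = ["$", "a", "b", "c"]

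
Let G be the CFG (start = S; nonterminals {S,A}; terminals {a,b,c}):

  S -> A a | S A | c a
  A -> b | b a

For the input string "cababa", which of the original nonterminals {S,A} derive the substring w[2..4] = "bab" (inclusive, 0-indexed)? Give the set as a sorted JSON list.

Convert to CNF:
  S -> A T1 | S A | T2 T1
  A -> T0 T1 | b
  T0 -> b
  T1 -> a
  T2 -> c

CYK table (by increasing span) — only the sub-triangle for w[2..4]:
  [2..2]={A,T0}  "b"  orig:{A}
  [3..3]={T1}  "a"  orig:{}
  [4..4]={A,T0}  "b"  orig:{A}
  [2..3]={A,S}  "ba"
  [3..4]=∅  "ab"
  [2..4]={S}  "bab"

Original NTs in T[2,4] deriving "bab": ["S"]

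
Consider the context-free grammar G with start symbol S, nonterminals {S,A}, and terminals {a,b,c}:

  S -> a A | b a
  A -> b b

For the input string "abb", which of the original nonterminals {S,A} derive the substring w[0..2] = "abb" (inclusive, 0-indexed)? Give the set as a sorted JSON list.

CNF form of G:
  S -> T0 T1 | T1 A
  A -> T0 T0
  T0 -> b
  T1 -> a

CYK fill — only the sub-triangle for w[0..2]:
  cell(0,0) a: {T1}  orig:{}
  cell(1,1) b: {T0}  orig:{}
  cell(2,2) b: {T0}  orig:{}
  cell(0,1) ab: ∅
  cell(1,2) bb: {A}
  cell(0,2) abb: {S}

Original NTs in T[0,2] deriving "abb": ["S"]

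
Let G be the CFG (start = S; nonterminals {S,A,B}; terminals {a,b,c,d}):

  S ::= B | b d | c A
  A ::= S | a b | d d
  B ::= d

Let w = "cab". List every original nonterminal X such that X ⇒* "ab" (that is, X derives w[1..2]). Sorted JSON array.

CNF form of G:
  S -> T1 T2 | T3 A | d
  A -> T0 T1 | T1 T2 | T2 T2 | T3 A | d
  B -> d
  T0 -> a
  T1 -> b
  T2 -> d
  T3 -> c

Fill CYK table bottom-up (cells [i..j] with 1 ≤ i ≤ j ≤ 2 only):
  cell(1,1) a: {T0}  orig:{}
  cell(2,2) b: {T1}  orig:{}
  cell(1,2) ab: {A}

Original NTs in T[1,2] deriving "ab": ["A"]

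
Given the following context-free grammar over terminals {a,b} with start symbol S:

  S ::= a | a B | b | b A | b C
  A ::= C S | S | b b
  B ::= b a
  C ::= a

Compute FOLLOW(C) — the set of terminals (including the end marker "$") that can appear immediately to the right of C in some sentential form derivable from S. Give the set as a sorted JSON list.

FIRST sets, iterate to fixpoint:
round 1:
  A via A→b b: +{b}
  B via B→b a: +{b}
  C via C→a: +{a}
  S via S→a: +{a}
  S via S→b: +{b}
  FIRST(S)={a,b}  FIRST(A)={b}  FIRST(B)={b}  FIRST(C)={a}
round 2:
  A via A→C S: +{a}
  FIRST(S)={a,b}  FIRST(A)={a,b}  FIRST(B)={b}  FIRST(C)={a}
round 3: — fixpoint
  FIRST(S)={a,b}  FIRST(A)={a,b}  FIRST(B)={b}  FIRST(C)={a}

FOLLOW sets:
seed FOLLOW(S) with $
round 1:
  A→C S: FOLLOW(C) ⊇ FIRST(S) = {a,b}; new: +{a,b}
  S→a B: FOLLOW(B) ⊇ FOLLOW(S) ⊇ {$}; new: +{$}
  S→b A: FOLLOW(A) ⊇ FOLLOW(S) ⊇ {$}; new: +{$}
  S→b C: FOLLOW(C) ⊇ FOLLOW(S) ⊇ {$}; new: +{$}
  FOLLOW[S]={$}  FOLLOW[A]={$}  FOLLOW[B]={$}  FOLLOW[C]={$,a,b}
round 2: (stable)
  FOLLOW[S]={$}  FOLLOW[A]={$}  FOLLOW[B]={$}  FOLLOW[C]={$,a,b}

FOLLOW(C) = ["$", "a", "b"]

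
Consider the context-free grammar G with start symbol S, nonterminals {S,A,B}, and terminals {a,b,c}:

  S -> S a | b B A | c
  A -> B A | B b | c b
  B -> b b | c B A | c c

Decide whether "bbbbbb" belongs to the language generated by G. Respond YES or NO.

CNF form of G:
  S -> S T2 | T0 X4 | c
  A -> B A | B T0 | T1 T0
  B -> T0 T0 | T1 T1 | T1 X3
  T0 -> b
  T1 -> c
  T2 -> a
  X3 -> B A
  X4 -> B A

CYK table (by increasing span):
  cell(0,0) b: {T0}  orig:{}
  cell(1,1) b: {T0}  orig:{}
  cell(2,2) b: {T0}  orig:{}
  cell(3,3) b: {T0}  orig:{}
  cell(4,4) b: {T0}  orig:{}
  cell(5,5) b: {T0}  orig:{}
  cell(0,1) bb: {B}
  cell(1,2) bb: {B}
  cell(2,3) bb: {B}
  cell(3,4) bb: {B}
  cell(4,5) bb: {B}
  cell(0,2) bbb: {A}
  cell(1,3) bbb: {A}
  cell(2,4) bbb: {A}
  cell(3,5) bbb: {A}
  cell(0,3) bbbb: ∅
  cell(1,4) bbbb: ∅
  cell(2,5) bbbb: ∅
  cell(0,4) bbbbb: {A,X3,X4}  orig:{A}
  cell(1,5) bbbbb: {A,X3,X4}  orig:{A}
  cell(0,5) bbbbbb: {S}

S ∈ T[0,5] ⇒ YES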